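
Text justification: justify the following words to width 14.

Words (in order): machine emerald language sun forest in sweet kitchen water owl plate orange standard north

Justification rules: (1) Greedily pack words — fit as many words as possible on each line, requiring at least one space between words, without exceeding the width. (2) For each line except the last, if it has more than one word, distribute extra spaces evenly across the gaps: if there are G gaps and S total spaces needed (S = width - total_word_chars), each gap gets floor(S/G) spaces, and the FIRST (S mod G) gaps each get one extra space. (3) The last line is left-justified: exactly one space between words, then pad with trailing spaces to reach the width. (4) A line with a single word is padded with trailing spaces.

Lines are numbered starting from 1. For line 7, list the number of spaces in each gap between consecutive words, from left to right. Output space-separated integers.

Line 1: ['machine'] (min_width=7, slack=7)
Line 2: ['emerald'] (min_width=7, slack=7)
Line 3: ['language', 'sun'] (min_width=12, slack=2)
Line 4: ['forest', 'in'] (min_width=9, slack=5)
Line 5: ['sweet', 'kitchen'] (min_width=13, slack=1)
Line 6: ['water', 'owl'] (min_width=9, slack=5)
Line 7: ['plate', 'orange'] (min_width=12, slack=2)
Line 8: ['standard', 'north'] (min_width=14, slack=0)

Answer: 3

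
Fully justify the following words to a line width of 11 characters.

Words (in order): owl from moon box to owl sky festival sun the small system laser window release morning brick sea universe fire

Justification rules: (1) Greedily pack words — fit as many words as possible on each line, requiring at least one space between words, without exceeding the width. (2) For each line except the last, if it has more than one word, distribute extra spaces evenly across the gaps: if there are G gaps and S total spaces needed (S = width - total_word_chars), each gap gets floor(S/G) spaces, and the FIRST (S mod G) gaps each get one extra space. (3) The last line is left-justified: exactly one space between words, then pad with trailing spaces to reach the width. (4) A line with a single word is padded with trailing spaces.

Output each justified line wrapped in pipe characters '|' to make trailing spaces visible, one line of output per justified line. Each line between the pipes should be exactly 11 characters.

Answer: |owl    from|
|moon box to|
|owl     sky|
|festival   |
|sun     the|
|small      |
|system     |
|laser      |
|window     |
|release    |
|morning    |
|brick   sea|
|universe   |
|fire       |

Derivation:
Line 1: ['owl', 'from'] (min_width=8, slack=3)
Line 2: ['moon', 'box', 'to'] (min_width=11, slack=0)
Line 3: ['owl', 'sky'] (min_width=7, slack=4)
Line 4: ['festival'] (min_width=8, slack=3)
Line 5: ['sun', 'the'] (min_width=7, slack=4)
Line 6: ['small'] (min_width=5, slack=6)
Line 7: ['system'] (min_width=6, slack=5)
Line 8: ['laser'] (min_width=5, slack=6)
Line 9: ['window'] (min_width=6, slack=5)
Line 10: ['release'] (min_width=7, slack=4)
Line 11: ['morning'] (min_width=7, slack=4)
Line 12: ['brick', 'sea'] (min_width=9, slack=2)
Line 13: ['universe'] (min_width=8, slack=3)
Line 14: ['fire'] (min_width=4, slack=7)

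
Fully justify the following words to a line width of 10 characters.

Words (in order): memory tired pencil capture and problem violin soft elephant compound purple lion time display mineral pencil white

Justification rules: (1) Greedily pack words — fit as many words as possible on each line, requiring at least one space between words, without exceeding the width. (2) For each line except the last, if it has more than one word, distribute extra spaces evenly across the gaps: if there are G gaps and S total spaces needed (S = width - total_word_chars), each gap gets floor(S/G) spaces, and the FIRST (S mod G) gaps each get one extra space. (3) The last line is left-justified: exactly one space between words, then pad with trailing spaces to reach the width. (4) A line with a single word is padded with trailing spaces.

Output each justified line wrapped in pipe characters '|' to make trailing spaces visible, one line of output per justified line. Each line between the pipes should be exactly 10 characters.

Line 1: ['memory'] (min_width=6, slack=4)
Line 2: ['tired'] (min_width=5, slack=5)
Line 3: ['pencil'] (min_width=6, slack=4)
Line 4: ['capture'] (min_width=7, slack=3)
Line 5: ['and'] (min_width=3, slack=7)
Line 6: ['problem'] (min_width=7, slack=3)
Line 7: ['violin'] (min_width=6, slack=4)
Line 8: ['soft'] (min_width=4, slack=6)
Line 9: ['elephant'] (min_width=8, slack=2)
Line 10: ['compound'] (min_width=8, slack=2)
Line 11: ['purple'] (min_width=6, slack=4)
Line 12: ['lion', 'time'] (min_width=9, slack=1)
Line 13: ['display'] (min_width=7, slack=3)
Line 14: ['mineral'] (min_width=7, slack=3)
Line 15: ['pencil'] (min_width=6, slack=4)
Line 16: ['white'] (min_width=5, slack=5)

Answer: |memory    |
|tired     |
|pencil    |
|capture   |
|and       |
|problem   |
|violin    |
|soft      |
|elephant  |
|compound  |
|purple    |
|lion  time|
|display   |
|mineral   |
|pencil    |
|white     |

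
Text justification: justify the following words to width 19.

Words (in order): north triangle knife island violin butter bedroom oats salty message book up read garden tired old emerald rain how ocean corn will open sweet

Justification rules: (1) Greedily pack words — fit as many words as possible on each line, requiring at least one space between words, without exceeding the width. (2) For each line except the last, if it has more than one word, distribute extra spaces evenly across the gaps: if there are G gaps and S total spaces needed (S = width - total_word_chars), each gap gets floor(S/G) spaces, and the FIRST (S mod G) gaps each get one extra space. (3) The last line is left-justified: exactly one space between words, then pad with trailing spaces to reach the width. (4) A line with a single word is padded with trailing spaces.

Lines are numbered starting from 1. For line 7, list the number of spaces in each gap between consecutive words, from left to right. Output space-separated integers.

Answer: 1 1 1

Derivation:
Line 1: ['north', 'triangle'] (min_width=14, slack=5)
Line 2: ['knife', 'island', 'violin'] (min_width=19, slack=0)
Line 3: ['butter', 'bedroom', 'oats'] (min_width=19, slack=0)
Line 4: ['salty', 'message', 'book'] (min_width=18, slack=1)
Line 5: ['up', 'read', 'garden'] (min_width=14, slack=5)
Line 6: ['tired', 'old', 'emerald'] (min_width=17, slack=2)
Line 7: ['rain', 'how', 'ocean', 'corn'] (min_width=19, slack=0)
Line 8: ['will', 'open', 'sweet'] (min_width=15, slack=4)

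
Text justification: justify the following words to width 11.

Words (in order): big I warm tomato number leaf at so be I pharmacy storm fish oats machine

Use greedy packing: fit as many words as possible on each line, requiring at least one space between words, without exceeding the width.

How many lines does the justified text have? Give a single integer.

Answer: 8

Derivation:
Line 1: ['big', 'I', 'warm'] (min_width=10, slack=1)
Line 2: ['tomato'] (min_width=6, slack=5)
Line 3: ['number', 'leaf'] (min_width=11, slack=0)
Line 4: ['at', 'so', 'be', 'I'] (min_width=10, slack=1)
Line 5: ['pharmacy'] (min_width=8, slack=3)
Line 6: ['storm', 'fish'] (min_width=10, slack=1)
Line 7: ['oats'] (min_width=4, slack=7)
Line 8: ['machine'] (min_width=7, slack=4)
Total lines: 8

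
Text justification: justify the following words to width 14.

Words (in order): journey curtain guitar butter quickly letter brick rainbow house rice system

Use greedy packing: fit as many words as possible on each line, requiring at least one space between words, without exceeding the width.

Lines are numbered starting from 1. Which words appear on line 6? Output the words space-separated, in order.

Line 1: ['journey'] (min_width=7, slack=7)
Line 2: ['curtain', 'guitar'] (min_width=14, slack=0)
Line 3: ['butter', 'quickly'] (min_width=14, slack=0)
Line 4: ['letter', 'brick'] (min_width=12, slack=2)
Line 5: ['rainbow', 'house'] (min_width=13, slack=1)
Line 6: ['rice', 'system'] (min_width=11, slack=3)

Answer: rice system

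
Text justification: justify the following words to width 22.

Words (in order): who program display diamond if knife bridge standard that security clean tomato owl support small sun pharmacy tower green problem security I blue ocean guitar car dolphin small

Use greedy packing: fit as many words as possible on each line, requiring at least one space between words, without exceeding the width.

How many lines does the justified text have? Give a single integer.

Line 1: ['who', 'program', 'display'] (min_width=19, slack=3)
Line 2: ['diamond', 'if', 'knife'] (min_width=16, slack=6)
Line 3: ['bridge', 'standard', 'that'] (min_width=20, slack=2)
Line 4: ['security', 'clean', 'tomato'] (min_width=21, slack=1)
Line 5: ['owl', 'support', 'small', 'sun'] (min_width=21, slack=1)
Line 6: ['pharmacy', 'tower', 'green'] (min_width=20, slack=2)
Line 7: ['problem', 'security', 'I'] (min_width=18, slack=4)
Line 8: ['blue', 'ocean', 'guitar', 'car'] (min_width=21, slack=1)
Line 9: ['dolphin', 'small'] (min_width=13, slack=9)
Total lines: 9

Answer: 9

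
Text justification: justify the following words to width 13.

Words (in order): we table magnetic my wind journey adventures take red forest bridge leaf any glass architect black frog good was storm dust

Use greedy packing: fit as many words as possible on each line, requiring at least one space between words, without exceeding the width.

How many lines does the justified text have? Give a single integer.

Line 1: ['we', 'table'] (min_width=8, slack=5)
Line 2: ['magnetic', 'my'] (min_width=11, slack=2)
Line 3: ['wind', 'journey'] (min_width=12, slack=1)
Line 4: ['adventures'] (min_width=10, slack=3)
Line 5: ['take', 'red'] (min_width=8, slack=5)
Line 6: ['forest', 'bridge'] (min_width=13, slack=0)
Line 7: ['leaf', 'any'] (min_width=8, slack=5)
Line 8: ['glass'] (min_width=5, slack=8)
Line 9: ['architect'] (min_width=9, slack=4)
Line 10: ['black', 'frog'] (min_width=10, slack=3)
Line 11: ['good', 'was'] (min_width=8, slack=5)
Line 12: ['storm', 'dust'] (min_width=10, slack=3)
Total lines: 12

Answer: 12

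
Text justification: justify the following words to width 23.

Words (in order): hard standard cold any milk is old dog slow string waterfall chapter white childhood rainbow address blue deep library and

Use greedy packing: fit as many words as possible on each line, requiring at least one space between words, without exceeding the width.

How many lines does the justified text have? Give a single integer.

Answer: 6

Derivation:
Line 1: ['hard', 'standard', 'cold', 'any'] (min_width=22, slack=1)
Line 2: ['milk', 'is', 'old', 'dog', 'slow'] (min_width=20, slack=3)
Line 3: ['string', 'waterfall'] (min_width=16, slack=7)
Line 4: ['chapter', 'white', 'childhood'] (min_width=23, slack=0)
Line 5: ['rainbow', 'address', 'blue'] (min_width=20, slack=3)
Line 6: ['deep', 'library', 'and'] (min_width=16, slack=7)
Total lines: 6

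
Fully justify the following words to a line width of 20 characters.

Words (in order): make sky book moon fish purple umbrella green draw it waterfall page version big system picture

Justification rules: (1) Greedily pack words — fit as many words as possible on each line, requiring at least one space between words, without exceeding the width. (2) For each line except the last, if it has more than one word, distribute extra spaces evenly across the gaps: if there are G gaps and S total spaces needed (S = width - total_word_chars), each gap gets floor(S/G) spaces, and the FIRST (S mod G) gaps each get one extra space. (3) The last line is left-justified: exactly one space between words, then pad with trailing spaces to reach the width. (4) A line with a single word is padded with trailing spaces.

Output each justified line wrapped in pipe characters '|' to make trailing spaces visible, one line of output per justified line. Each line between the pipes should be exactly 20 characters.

Answer: |make  sky  book moon|
|fish purple umbrella|
|green     draw    it|
|waterfall       page|
|version  big  system|
|picture             |

Derivation:
Line 1: ['make', 'sky', 'book', 'moon'] (min_width=18, slack=2)
Line 2: ['fish', 'purple', 'umbrella'] (min_width=20, slack=0)
Line 3: ['green', 'draw', 'it'] (min_width=13, slack=7)
Line 4: ['waterfall', 'page'] (min_width=14, slack=6)
Line 5: ['version', 'big', 'system'] (min_width=18, slack=2)
Line 6: ['picture'] (min_width=7, slack=13)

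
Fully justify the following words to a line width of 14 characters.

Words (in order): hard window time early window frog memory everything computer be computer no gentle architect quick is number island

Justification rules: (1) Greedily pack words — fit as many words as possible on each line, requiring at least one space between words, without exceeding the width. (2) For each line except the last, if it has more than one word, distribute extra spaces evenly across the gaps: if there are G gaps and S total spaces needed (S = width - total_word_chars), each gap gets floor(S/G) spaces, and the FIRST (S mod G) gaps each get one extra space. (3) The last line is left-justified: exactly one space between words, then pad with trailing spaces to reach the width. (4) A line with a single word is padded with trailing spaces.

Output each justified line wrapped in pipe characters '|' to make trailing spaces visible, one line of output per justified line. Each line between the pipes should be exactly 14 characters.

Answer: |hard    window|
|time     early|
|window    frog|
|memory        |
|everything    |
|computer    be|
|computer    no|
|gentle        |
|architect     |
|quick       is|
|number island |

Derivation:
Line 1: ['hard', 'window'] (min_width=11, slack=3)
Line 2: ['time', 'early'] (min_width=10, slack=4)
Line 3: ['window', 'frog'] (min_width=11, slack=3)
Line 4: ['memory'] (min_width=6, slack=8)
Line 5: ['everything'] (min_width=10, slack=4)
Line 6: ['computer', 'be'] (min_width=11, slack=3)
Line 7: ['computer', 'no'] (min_width=11, slack=3)
Line 8: ['gentle'] (min_width=6, slack=8)
Line 9: ['architect'] (min_width=9, slack=5)
Line 10: ['quick', 'is'] (min_width=8, slack=6)
Line 11: ['number', 'island'] (min_width=13, slack=1)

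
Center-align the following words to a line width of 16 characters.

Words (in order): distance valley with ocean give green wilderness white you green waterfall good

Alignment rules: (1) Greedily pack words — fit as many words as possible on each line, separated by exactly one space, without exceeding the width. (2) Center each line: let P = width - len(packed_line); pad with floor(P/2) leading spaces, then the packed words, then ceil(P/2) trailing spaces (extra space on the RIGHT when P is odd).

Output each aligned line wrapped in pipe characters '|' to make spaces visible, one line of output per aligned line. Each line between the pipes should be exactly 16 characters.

Answer: |distance valley |
|with ocean give |
|green wilderness|
|white you green |
| waterfall good |

Derivation:
Line 1: ['distance', 'valley'] (min_width=15, slack=1)
Line 2: ['with', 'ocean', 'give'] (min_width=15, slack=1)
Line 3: ['green', 'wilderness'] (min_width=16, slack=0)
Line 4: ['white', 'you', 'green'] (min_width=15, slack=1)
Line 5: ['waterfall', 'good'] (min_width=14, slack=2)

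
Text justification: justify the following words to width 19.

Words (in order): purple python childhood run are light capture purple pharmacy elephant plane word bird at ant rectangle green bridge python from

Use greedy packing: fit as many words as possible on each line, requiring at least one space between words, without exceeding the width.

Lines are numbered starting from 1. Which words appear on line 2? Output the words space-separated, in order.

Line 1: ['purple', 'python'] (min_width=13, slack=6)
Line 2: ['childhood', 'run', 'are'] (min_width=17, slack=2)
Line 3: ['light', 'capture'] (min_width=13, slack=6)
Line 4: ['purple', 'pharmacy'] (min_width=15, slack=4)
Line 5: ['elephant', 'plane', 'word'] (min_width=19, slack=0)
Line 6: ['bird', 'at', 'ant'] (min_width=11, slack=8)
Line 7: ['rectangle', 'green'] (min_width=15, slack=4)
Line 8: ['bridge', 'python', 'from'] (min_width=18, slack=1)

Answer: childhood run are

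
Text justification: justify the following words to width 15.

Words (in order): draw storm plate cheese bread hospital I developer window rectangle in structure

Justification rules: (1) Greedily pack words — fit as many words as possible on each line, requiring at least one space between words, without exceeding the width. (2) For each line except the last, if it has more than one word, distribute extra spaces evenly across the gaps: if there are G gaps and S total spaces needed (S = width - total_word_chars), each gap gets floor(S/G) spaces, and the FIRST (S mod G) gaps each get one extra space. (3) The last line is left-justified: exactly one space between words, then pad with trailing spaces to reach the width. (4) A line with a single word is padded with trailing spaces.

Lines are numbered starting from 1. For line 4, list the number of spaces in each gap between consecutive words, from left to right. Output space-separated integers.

Answer: 5

Derivation:
Line 1: ['draw', 'storm'] (min_width=10, slack=5)
Line 2: ['plate', 'cheese'] (min_width=12, slack=3)
Line 3: ['bread', 'hospital'] (min_width=14, slack=1)
Line 4: ['I', 'developer'] (min_width=11, slack=4)
Line 5: ['window'] (min_width=6, slack=9)
Line 6: ['rectangle', 'in'] (min_width=12, slack=3)
Line 7: ['structure'] (min_width=9, slack=6)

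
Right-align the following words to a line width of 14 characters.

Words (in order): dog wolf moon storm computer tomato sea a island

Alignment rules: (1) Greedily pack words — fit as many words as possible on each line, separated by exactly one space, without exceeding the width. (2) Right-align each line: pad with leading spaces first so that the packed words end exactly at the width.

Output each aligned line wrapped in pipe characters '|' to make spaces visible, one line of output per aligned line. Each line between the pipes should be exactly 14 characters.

Answer: | dog wolf moon|
|storm computer|
|  tomato sea a|
|        island|

Derivation:
Line 1: ['dog', 'wolf', 'moon'] (min_width=13, slack=1)
Line 2: ['storm', 'computer'] (min_width=14, slack=0)
Line 3: ['tomato', 'sea', 'a'] (min_width=12, slack=2)
Line 4: ['island'] (min_width=6, slack=8)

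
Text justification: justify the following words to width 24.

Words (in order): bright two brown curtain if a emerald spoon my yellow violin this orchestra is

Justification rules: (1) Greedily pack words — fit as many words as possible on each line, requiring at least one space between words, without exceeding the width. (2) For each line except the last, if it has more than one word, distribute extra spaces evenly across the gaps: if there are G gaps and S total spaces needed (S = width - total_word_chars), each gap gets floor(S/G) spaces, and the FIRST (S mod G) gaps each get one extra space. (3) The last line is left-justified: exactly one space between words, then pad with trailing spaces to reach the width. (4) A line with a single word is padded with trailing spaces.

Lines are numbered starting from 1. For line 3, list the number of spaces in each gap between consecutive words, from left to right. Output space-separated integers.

Line 1: ['bright', 'two', 'brown', 'curtain'] (min_width=24, slack=0)
Line 2: ['if', 'a', 'emerald', 'spoon', 'my'] (min_width=21, slack=3)
Line 3: ['yellow', 'violin', 'this'] (min_width=18, slack=6)
Line 4: ['orchestra', 'is'] (min_width=12, slack=12)

Answer: 4 4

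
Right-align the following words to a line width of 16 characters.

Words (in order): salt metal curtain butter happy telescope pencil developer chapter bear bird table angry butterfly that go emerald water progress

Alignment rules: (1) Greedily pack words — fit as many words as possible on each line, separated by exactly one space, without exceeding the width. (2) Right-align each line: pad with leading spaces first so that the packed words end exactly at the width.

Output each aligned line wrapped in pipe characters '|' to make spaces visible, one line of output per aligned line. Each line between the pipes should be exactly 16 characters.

Answer: |      salt metal|
|  curtain butter|
| happy telescope|
|pencil developer|
|    chapter bear|
|bird table angry|
|  butterfly that|
|go emerald water|
|        progress|

Derivation:
Line 1: ['salt', 'metal'] (min_width=10, slack=6)
Line 2: ['curtain', 'butter'] (min_width=14, slack=2)
Line 3: ['happy', 'telescope'] (min_width=15, slack=1)
Line 4: ['pencil', 'developer'] (min_width=16, slack=0)
Line 5: ['chapter', 'bear'] (min_width=12, slack=4)
Line 6: ['bird', 'table', 'angry'] (min_width=16, slack=0)
Line 7: ['butterfly', 'that'] (min_width=14, slack=2)
Line 8: ['go', 'emerald', 'water'] (min_width=16, slack=0)
Line 9: ['progress'] (min_width=8, slack=8)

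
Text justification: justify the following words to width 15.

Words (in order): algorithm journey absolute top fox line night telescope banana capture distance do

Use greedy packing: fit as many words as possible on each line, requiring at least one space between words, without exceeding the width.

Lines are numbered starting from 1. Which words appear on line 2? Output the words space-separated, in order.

Line 1: ['algorithm'] (min_width=9, slack=6)
Line 2: ['journey'] (min_width=7, slack=8)
Line 3: ['absolute', 'top'] (min_width=12, slack=3)
Line 4: ['fox', 'line', 'night'] (min_width=14, slack=1)
Line 5: ['telescope'] (min_width=9, slack=6)
Line 6: ['banana', 'capture'] (min_width=14, slack=1)
Line 7: ['distance', 'do'] (min_width=11, slack=4)

Answer: journey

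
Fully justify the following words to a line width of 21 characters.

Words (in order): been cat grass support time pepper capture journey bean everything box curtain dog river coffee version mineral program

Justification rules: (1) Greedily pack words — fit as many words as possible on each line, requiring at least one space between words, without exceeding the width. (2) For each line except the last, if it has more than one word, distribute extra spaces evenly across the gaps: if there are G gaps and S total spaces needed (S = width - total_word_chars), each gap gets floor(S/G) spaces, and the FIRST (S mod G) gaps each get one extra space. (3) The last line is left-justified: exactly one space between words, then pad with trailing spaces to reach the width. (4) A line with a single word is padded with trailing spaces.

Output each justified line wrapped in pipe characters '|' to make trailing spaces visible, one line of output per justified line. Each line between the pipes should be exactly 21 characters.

Answer: |been     cat    grass|
|support  time  pepper|
|capture  journey bean|
|everything        box|
|curtain   dog   river|
|coffee        version|
|mineral program      |

Derivation:
Line 1: ['been', 'cat', 'grass'] (min_width=14, slack=7)
Line 2: ['support', 'time', 'pepper'] (min_width=19, slack=2)
Line 3: ['capture', 'journey', 'bean'] (min_width=20, slack=1)
Line 4: ['everything', 'box'] (min_width=14, slack=7)
Line 5: ['curtain', 'dog', 'river'] (min_width=17, slack=4)
Line 6: ['coffee', 'version'] (min_width=14, slack=7)
Line 7: ['mineral', 'program'] (min_width=15, slack=6)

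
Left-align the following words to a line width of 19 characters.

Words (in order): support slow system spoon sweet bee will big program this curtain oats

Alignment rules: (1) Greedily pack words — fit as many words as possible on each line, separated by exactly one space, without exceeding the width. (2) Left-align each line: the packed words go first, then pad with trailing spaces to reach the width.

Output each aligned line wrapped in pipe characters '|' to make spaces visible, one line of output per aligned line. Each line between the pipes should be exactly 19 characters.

Answer: |support slow system|
|spoon sweet bee    |
|will big program   |
|this curtain oats  |

Derivation:
Line 1: ['support', 'slow', 'system'] (min_width=19, slack=0)
Line 2: ['spoon', 'sweet', 'bee'] (min_width=15, slack=4)
Line 3: ['will', 'big', 'program'] (min_width=16, slack=3)
Line 4: ['this', 'curtain', 'oats'] (min_width=17, slack=2)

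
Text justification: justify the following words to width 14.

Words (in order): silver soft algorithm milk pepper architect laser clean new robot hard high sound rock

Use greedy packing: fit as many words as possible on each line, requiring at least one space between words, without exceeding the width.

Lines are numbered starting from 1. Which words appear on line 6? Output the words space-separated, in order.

Answer: new robot hard

Derivation:
Line 1: ['silver', 'soft'] (min_width=11, slack=3)
Line 2: ['algorithm', 'milk'] (min_width=14, slack=0)
Line 3: ['pepper'] (min_width=6, slack=8)
Line 4: ['architect'] (min_width=9, slack=5)
Line 5: ['laser', 'clean'] (min_width=11, slack=3)
Line 6: ['new', 'robot', 'hard'] (min_width=14, slack=0)
Line 7: ['high', 'sound'] (min_width=10, slack=4)
Line 8: ['rock'] (min_width=4, slack=10)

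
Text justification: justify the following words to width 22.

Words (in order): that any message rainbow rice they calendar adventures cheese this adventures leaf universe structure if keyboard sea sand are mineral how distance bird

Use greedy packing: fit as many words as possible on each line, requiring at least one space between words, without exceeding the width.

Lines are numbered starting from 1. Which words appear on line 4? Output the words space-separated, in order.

Line 1: ['that', 'any', 'message'] (min_width=16, slack=6)
Line 2: ['rainbow', 'rice', 'they'] (min_width=17, slack=5)
Line 3: ['calendar', 'adventures'] (min_width=19, slack=3)
Line 4: ['cheese', 'this', 'adventures'] (min_width=22, slack=0)
Line 5: ['leaf', 'universe'] (min_width=13, slack=9)
Line 6: ['structure', 'if', 'keyboard'] (min_width=21, slack=1)
Line 7: ['sea', 'sand', 'are', 'mineral'] (min_width=20, slack=2)
Line 8: ['how', 'distance', 'bird'] (min_width=17, slack=5)

Answer: cheese this adventures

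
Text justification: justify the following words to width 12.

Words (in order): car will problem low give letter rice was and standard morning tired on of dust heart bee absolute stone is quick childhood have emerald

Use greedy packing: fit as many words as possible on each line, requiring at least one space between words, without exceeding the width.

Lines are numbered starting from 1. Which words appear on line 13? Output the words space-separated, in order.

Line 1: ['car', 'will'] (min_width=8, slack=4)
Line 2: ['problem', 'low'] (min_width=11, slack=1)
Line 3: ['give', 'letter'] (min_width=11, slack=1)
Line 4: ['rice', 'was', 'and'] (min_width=12, slack=0)
Line 5: ['standard'] (min_width=8, slack=4)
Line 6: ['morning'] (min_width=7, slack=5)
Line 7: ['tired', 'on', 'of'] (min_width=11, slack=1)
Line 8: ['dust', 'heart'] (min_width=10, slack=2)
Line 9: ['bee', 'absolute'] (min_width=12, slack=0)
Line 10: ['stone', 'is'] (min_width=8, slack=4)
Line 11: ['quick'] (min_width=5, slack=7)
Line 12: ['childhood'] (min_width=9, slack=3)
Line 13: ['have', 'emerald'] (min_width=12, slack=0)

Answer: have emerald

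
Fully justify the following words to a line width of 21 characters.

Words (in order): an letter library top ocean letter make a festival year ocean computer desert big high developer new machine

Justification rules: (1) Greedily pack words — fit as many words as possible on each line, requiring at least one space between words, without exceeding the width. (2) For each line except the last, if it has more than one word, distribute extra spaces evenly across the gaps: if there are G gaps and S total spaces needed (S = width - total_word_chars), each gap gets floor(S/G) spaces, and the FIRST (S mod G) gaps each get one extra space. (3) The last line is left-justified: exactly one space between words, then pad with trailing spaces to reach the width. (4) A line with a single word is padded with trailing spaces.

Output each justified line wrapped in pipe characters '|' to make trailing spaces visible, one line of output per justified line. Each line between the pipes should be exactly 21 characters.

Answer: |an letter library top|
|ocean  letter  make a|
|festival  year  ocean|
|computer  desert  big|
|high   developer  new|
|machine              |

Derivation:
Line 1: ['an', 'letter', 'library', 'top'] (min_width=21, slack=0)
Line 2: ['ocean', 'letter', 'make', 'a'] (min_width=19, slack=2)
Line 3: ['festival', 'year', 'ocean'] (min_width=19, slack=2)
Line 4: ['computer', 'desert', 'big'] (min_width=19, slack=2)
Line 5: ['high', 'developer', 'new'] (min_width=18, slack=3)
Line 6: ['machine'] (min_width=7, slack=14)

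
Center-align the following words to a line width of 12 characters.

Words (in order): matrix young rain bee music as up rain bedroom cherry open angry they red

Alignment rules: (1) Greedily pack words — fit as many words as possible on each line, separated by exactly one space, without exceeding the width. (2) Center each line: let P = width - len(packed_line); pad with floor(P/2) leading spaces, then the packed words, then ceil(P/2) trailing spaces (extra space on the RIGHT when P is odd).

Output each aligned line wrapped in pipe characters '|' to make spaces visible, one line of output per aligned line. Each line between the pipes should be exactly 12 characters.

Answer: |matrix young|
|  rain bee  |
|music as up |
|rain bedroom|
|cherry open |
| angry they |
|    red     |

Derivation:
Line 1: ['matrix', 'young'] (min_width=12, slack=0)
Line 2: ['rain', 'bee'] (min_width=8, slack=4)
Line 3: ['music', 'as', 'up'] (min_width=11, slack=1)
Line 4: ['rain', 'bedroom'] (min_width=12, slack=0)
Line 5: ['cherry', 'open'] (min_width=11, slack=1)
Line 6: ['angry', 'they'] (min_width=10, slack=2)
Line 7: ['red'] (min_width=3, slack=9)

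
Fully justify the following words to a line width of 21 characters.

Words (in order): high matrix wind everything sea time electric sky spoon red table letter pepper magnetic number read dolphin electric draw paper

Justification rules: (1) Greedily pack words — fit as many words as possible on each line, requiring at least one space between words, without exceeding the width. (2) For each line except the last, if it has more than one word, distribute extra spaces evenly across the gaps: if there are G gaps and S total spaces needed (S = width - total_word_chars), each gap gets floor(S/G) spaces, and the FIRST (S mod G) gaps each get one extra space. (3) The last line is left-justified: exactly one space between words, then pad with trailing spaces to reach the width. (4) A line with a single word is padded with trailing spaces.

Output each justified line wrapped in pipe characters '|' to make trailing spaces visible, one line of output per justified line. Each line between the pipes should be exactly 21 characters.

Answer: |high    matrix   wind|
|everything  sea  time|
|electric   sky  spoon|
|red    table   letter|
|pepper       magnetic|
|number  read  dolphin|
|electric draw paper  |

Derivation:
Line 1: ['high', 'matrix', 'wind'] (min_width=16, slack=5)
Line 2: ['everything', 'sea', 'time'] (min_width=19, slack=2)
Line 3: ['electric', 'sky', 'spoon'] (min_width=18, slack=3)
Line 4: ['red', 'table', 'letter'] (min_width=16, slack=5)
Line 5: ['pepper', 'magnetic'] (min_width=15, slack=6)
Line 6: ['number', 'read', 'dolphin'] (min_width=19, slack=2)
Line 7: ['electric', 'draw', 'paper'] (min_width=19, slack=2)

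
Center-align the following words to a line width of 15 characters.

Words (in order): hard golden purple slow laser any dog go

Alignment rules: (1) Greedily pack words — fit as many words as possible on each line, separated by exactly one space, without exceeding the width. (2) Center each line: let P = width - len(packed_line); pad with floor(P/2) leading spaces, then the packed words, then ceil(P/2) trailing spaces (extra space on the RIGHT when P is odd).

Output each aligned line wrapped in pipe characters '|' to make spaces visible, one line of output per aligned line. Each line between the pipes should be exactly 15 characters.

Answer: |  hard golden  |
|  purple slow  |
| laser any dog |
|      go       |

Derivation:
Line 1: ['hard', 'golden'] (min_width=11, slack=4)
Line 2: ['purple', 'slow'] (min_width=11, slack=4)
Line 3: ['laser', 'any', 'dog'] (min_width=13, slack=2)
Line 4: ['go'] (min_width=2, slack=13)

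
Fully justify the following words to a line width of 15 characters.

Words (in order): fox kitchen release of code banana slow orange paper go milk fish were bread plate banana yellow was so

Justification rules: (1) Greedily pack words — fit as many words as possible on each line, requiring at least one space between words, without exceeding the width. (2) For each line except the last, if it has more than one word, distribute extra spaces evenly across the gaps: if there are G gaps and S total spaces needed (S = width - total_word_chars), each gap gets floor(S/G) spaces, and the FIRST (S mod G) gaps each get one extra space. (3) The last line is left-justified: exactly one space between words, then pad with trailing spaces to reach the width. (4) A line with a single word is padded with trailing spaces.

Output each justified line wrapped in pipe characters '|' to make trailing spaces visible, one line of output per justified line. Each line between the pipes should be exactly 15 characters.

Line 1: ['fox', 'kitchen'] (min_width=11, slack=4)
Line 2: ['release', 'of', 'code'] (min_width=15, slack=0)
Line 3: ['banana', 'slow'] (min_width=11, slack=4)
Line 4: ['orange', 'paper', 'go'] (min_width=15, slack=0)
Line 5: ['milk', 'fish', 'were'] (min_width=14, slack=1)
Line 6: ['bread', 'plate'] (min_width=11, slack=4)
Line 7: ['banana', 'yellow'] (min_width=13, slack=2)
Line 8: ['was', 'so'] (min_width=6, slack=9)

Answer: |fox     kitchen|
|release of code|
|banana     slow|
|orange paper go|
|milk  fish were|
|bread     plate|
|banana   yellow|
|was so         |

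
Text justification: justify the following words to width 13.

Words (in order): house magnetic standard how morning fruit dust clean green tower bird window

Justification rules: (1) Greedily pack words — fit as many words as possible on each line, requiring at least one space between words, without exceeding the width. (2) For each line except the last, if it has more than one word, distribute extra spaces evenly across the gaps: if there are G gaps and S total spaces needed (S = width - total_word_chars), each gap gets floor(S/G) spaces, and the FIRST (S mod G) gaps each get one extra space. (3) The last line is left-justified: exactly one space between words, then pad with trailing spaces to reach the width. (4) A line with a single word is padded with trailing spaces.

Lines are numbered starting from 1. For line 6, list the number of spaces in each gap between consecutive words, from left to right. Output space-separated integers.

Line 1: ['house'] (min_width=5, slack=8)
Line 2: ['magnetic'] (min_width=8, slack=5)
Line 3: ['standard', 'how'] (min_width=12, slack=1)
Line 4: ['morning', 'fruit'] (min_width=13, slack=0)
Line 5: ['dust', 'clean'] (min_width=10, slack=3)
Line 6: ['green', 'tower'] (min_width=11, slack=2)
Line 7: ['bird', 'window'] (min_width=11, slack=2)

Answer: 3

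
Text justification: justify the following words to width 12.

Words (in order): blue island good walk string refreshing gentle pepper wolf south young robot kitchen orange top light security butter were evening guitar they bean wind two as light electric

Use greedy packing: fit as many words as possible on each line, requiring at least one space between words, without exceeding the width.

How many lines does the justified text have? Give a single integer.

Answer: 18

Derivation:
Line 1: ['blue', 'island'] (min_width=11, slack=1)
Line 2: ['good', 'walk'] (min_width=9, slack=3)
Line 3: ['string'] (min_width=6, slack=6)
Line 4: ['refreshing'] (min_width=10, slack=2)
Line 5: ['gentle'] (min_width=6, slack=6)
Line 6: ['pepper', 'wolf'] (min_width=11, slack=1)
Line 7: ['south', 'young'] (min_width=11, slack=1)
Line 8: ['robot'] (min_width=5, slack=7)
Line 9: ['kitchen'] (min_width=7, slack=5)
Line 10: ['orange', 'top'] (min_width=10, slack=2)
Line 11: ['light'] (min_width=5, slack=7)
Line 12: ['security'] (min_width=8, slack=4)
Line 13: ['butter', 'were'] (min_width=11, slack=1)
Line 14: ['evening'] (min_width=7, slack=5)
Line 15: ['guitar', 'they'] (min_width=11, slack=1)
Line 16: ['bean', 'wind'] (min_width=9, slack=3)
Line 17: ['two', 'as', 'light'] (min_width=12, slack=0)
Line 18: ['electric'] (min_width=8, slack=4)
Total lines: 18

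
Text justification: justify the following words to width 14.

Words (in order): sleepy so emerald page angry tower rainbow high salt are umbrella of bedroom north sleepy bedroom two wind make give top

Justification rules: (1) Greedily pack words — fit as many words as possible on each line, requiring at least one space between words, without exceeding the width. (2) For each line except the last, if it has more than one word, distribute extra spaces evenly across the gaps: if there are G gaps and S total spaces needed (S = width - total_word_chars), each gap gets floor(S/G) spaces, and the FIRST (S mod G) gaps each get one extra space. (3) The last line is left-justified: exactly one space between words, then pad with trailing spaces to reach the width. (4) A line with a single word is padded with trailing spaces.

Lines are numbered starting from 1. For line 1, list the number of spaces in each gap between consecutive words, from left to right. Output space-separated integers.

Line 1: ['sleepy', 'so'] (min_width=9, slack=5)
Line 2: ['emerald', 'page'] (min_width=12, slack=2)
Line 3: ['angry', 'tower'] (min_width=11, slack=3)
Line 4: ['rainbow', 'high'] (min_width=12, slack=2)
Line 5: ['salt', 'are'] (min_width=8, slack=6)
Line 6: ['umbrella', 'of'] (min_width=11, slack=3)
Line 7: ['bedroom', 'north'] (min_width=13, slack=1)
Line 8: ['sleepy', 'bedroom'] (min_width=14, slack=0)
Line 9: ['two', 'wind', 'make'] (min_width=13, slack=1)
Line 10: ['give', 'top'] (min_width=8, slack=6)

Answer: 6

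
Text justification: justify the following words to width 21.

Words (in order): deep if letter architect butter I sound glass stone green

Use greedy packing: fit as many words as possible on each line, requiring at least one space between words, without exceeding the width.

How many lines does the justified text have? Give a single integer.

Line 1: ['deep', 'if', 'letter'] (min_width=14, slack=7)
Line 2: ['architect', 'butter', 'I'] (min_width=18, slack=3)
Line 3: ['sound', 'glass', 'stone'] (min_width=17, slack=4)
Line 4: ['green'] (min_width=5, slack=16)
Total lines: 4

Answer: 4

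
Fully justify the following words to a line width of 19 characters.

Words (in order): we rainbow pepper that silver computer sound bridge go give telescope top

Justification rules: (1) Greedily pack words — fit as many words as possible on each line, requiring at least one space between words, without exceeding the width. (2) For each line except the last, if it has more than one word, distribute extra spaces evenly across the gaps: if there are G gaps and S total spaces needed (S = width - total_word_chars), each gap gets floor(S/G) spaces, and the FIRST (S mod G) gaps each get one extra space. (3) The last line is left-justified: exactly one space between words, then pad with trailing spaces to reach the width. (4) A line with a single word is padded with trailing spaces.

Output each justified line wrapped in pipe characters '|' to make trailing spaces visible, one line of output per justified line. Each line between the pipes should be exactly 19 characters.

Line 1: ['we', 'rainbow', 'pepper'] (min_width=17, slack=2)
Line 2: ['that', 'silver'] (min_width=11, slack=8)
Line 3: ['computer', 'sound'] (min_width=14, slack=5)
Line 4: ['bridge', 'go', 'give'] (min_width=14, slack=5)
Line 5: ['telescope', 'top'] (min_width=13, slack=6)

Answer: |we  rainbow  pepper|
|that         silver|
|computer      sound|
|bridge    go   give|
|telescope top      |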